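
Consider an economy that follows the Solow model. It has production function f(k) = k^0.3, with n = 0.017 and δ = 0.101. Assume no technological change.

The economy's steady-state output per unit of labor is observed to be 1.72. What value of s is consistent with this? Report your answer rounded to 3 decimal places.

In steady state, investment equals break-even investment: s·k^α = (n + δ)·k.
Since y* = [s/(n + δ)]^(α/(1−α)), we have s/(n + δ) = (y*)^((1−α)/α) = 1.72^2.3333 = 3.5445.
Therefore s = 3.5445 × (n + δ) = 3.5445 × 0.118 = 0.4183.

s ≈ 0.418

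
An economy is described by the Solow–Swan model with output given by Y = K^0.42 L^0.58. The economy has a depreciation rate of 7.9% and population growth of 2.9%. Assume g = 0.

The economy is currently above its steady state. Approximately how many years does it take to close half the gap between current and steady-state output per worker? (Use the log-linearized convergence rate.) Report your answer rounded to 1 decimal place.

Near the steady state the convergence rate is λ = (1 − α)(n + δ).
λ = (1 − 0.42) × 0.108 = 0.58 × 0.108 = 0.06264
Half-life = ln 2 / λ = 0.6931 / 0.06264 ≈ 11.06 years

t_½ ≈ 11.1 years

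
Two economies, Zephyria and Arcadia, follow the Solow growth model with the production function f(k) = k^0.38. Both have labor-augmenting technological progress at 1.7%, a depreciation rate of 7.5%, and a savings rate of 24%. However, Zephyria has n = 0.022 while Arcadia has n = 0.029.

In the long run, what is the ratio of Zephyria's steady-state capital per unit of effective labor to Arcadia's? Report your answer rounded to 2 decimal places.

k*_Z / k*_A ≈ 1.10

Steady-state k* = [s/(n + g + δ)]^(1/(1−α)), so the ratio is [ (s_Z/(n + g + δ)_Z) / (s_A/(n + g + δ)_A) ]^1.6129.
s_Z/(n + g + δ)_Z = 0.24/0.114 = 2.1053; s_A/(n + g + δ)_A = 0.24/0.121 = 1.9835.
Ratio = (2.1053/1.9835)^1.6129 = 1.0614^1.6129 ≈ 1.1009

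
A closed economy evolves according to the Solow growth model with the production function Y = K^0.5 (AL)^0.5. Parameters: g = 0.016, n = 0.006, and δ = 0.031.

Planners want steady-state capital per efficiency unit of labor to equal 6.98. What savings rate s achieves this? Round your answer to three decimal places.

s ≈ 0.140

Steady state requires s·f(k) = (n + g + δ)·k, i.e. s·k^α = (n + g + δ)·k.
So s / (n + g + δ) = (k*)^(1−α) = 6.98^0.5 = 2.6420.
Therefore s = 2.6420 × (n + g + δ) = 2.6420 × 0.053 = 0.1400.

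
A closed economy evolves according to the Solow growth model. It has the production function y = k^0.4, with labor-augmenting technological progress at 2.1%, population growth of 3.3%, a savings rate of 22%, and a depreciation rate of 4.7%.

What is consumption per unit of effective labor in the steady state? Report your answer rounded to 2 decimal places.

c* ≈ 1.31

In steady state, investment equals break-even investment: s·k^α = (n + g + δ)·k.
Rearranging, k^(1−α) = s / (n + g + δ).
k^0.6 = 0.22 / (0.033 + 0.021 + 0.047) = 0.22 / 0.101 = 2.1782
k* = 2.1782^(1/0.6) ≈ 3.6601
y* = (k*)^α = 3.6601^0.4 ≈ 1.6803
c* = (1 − s)·y* = (1 − 0.22) × 1.6803 ≈ 1.3106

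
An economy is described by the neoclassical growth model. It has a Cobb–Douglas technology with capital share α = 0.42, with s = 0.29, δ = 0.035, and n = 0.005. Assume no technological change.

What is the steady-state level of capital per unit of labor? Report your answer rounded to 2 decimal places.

k* = 30.43

Steady state requires s·f(k) = (n + δ)·k, i.e. s·k^α = (n + δ)·k.
Rearranging, k^(1−α) = s / (n + δ).
k^0.58 = 0.29 / (0.005 + 0.035) = 0.29 / 0.040 = 7.2500
k* = 7.2500^(1/0.58) ≈ 30.4328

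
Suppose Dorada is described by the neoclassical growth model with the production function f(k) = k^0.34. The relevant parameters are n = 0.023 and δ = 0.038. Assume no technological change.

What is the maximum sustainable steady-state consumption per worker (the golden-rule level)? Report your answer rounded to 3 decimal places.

At the golden rule, f'(k) = n + δ, so α·k^(α−1) = n + δ and k_gold = (α/(n + δ))^(1/(1−α)).
k_gold = (0.34/0.061)^(1/0.66) = 5.5738^1.5152 ≈ 13.5073
c_gold = f(k_gold) − (n + δ)·k_gold = 2.4232 − 0.061×13.5073 ≈ 1.5993

c_gold ≈ 1.599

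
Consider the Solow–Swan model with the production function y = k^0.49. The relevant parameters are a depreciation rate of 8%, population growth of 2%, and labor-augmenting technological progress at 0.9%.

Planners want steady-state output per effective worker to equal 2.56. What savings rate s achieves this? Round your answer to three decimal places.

At the steady state, Δk = 0, so s·k^α = (n + g + δ)·k.
Since y* = [s/(n + g + δ)]^(α/(1−α)), we have s/(n + g + δ) = (y*)^((1−α)/α) = 2.56^1.0408 = 2.6601.
Therefore s = 2.6601 × (n + g + δ) = 2.6601 × 0.109 = 0.2900.

s ≈ 0.290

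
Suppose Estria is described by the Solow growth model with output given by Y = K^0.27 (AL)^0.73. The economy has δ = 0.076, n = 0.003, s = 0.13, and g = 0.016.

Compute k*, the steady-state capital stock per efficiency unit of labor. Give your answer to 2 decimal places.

k* ≈ 1.54

Steady state requires s·f(k) = (n + g + δ)·k, i.e. s·k^α = (n + g + δ)·k.
Dividing both sides by k: k^(1−α) = s / (n + g + δ).
k^0.73 = 0.13 / (0.003 + 0.016 + 0.076) = 0.13 / 0.095 = 1.3684
k* = 1.3684^(1/0.73) ≈ 1.5367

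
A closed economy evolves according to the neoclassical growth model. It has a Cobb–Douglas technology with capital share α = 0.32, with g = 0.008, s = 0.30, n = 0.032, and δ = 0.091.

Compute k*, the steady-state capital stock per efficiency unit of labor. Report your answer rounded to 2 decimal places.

k* ≈ 3.38

At the steady state, Δk = 0, so s·k^α = (n + g + δ)·k.
Rearranging, k^(1−α) = s / (n + g + δ).
k^0.68 = 0.30 / (0.032 + 0.008 + 0.091) = 0.30 / 0.131 = 2.2901
k* = 2.2901^(1/0.68) ≈ 3.3822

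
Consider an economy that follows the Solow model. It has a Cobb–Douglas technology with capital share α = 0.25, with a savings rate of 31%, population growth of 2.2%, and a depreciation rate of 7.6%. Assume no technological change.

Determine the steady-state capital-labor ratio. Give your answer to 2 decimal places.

In steady state, investment equals break-even investment: s·k^α = (n + δ)·k.
Rearranging, k^(1−α) = s / (n + δ).
k^0.75 = 0.31 / (0.022 + 0.076) = 0.31 / 0.098 = 3.1633
k* = 3.1633^(1/0.75) ≈ 4.6436

k* = 4.64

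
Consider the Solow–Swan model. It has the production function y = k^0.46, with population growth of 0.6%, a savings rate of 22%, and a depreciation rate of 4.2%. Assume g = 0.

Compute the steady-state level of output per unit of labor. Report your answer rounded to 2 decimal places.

y* ≈ 3.66

At the steady state, Δk = 0, so s·k^α = (n + δ)·k.
Rearranging, k^(1−α) = s / (n + δ).
k^0.54 = 0.22 / (0.006 + 0.042) = 0.22 / 0.048 = 4.5833
k* = 4.5833^(1/0.54) ≈ 16.7650
y* = (k*)^α = 16.7650^0.46 ≈ 3.6578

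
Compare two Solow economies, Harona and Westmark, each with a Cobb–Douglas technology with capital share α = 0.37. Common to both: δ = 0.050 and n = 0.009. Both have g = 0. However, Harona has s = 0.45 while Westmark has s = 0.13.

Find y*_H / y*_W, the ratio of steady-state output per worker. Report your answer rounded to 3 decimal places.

Steady-state y* = [s/(n + δ)]^(α/(1−α)), so the ratio is [ (s_H/(n + δ)_H) / (s_W/(n + δ)_W) ]^0.5873.
s_H/(n + δ)_H = 0.45/0.059 = 7.6271; s_W/(n + δ)_W = 0.13/0.059 = 2.2034.
Ratio = (7.6271/2.2034)^0.5873 = 3.4615^0.5873 ≈ 2.0735

ratio ≈ 2.074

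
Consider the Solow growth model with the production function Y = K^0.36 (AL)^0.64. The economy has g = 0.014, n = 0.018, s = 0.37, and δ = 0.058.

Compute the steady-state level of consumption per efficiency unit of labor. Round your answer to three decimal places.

c* ≈ 1.395

At the steady state, Δk = 0, so s·k^α = (n + g + δ)·k.
Rearranging, k^(1−α) = s / (n + g + δ).
k^0.64 = 0.37 / (0.018 + 0.014 + 0.058) = 0.37 / 0.090 = 4.1111
k* = 4.1111^(1/0.64) ≈ 9.1056
y* = (k*)^α = 9.1056^0.36 ≈ 2.2149
c* = (1 − s)·y* = (1 − 0.37) × 2.2149 ≈ 1.3954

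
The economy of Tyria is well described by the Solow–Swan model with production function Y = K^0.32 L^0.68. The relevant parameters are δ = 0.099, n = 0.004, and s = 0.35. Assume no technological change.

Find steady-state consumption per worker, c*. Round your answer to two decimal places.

c* = 1.16

Steady state requires s·f(k) = (n + δ)·k, i.e. s·k^α = (n + δ)·k.
Rearranging, k^(1−α) = s / (n + δ).
k^0.68 = 0.35 / (0.004 + 0.099) = 0.35 / 0.103 = 3.3981
k* = 3.3981^(1/0.68) ≈ 6.0427
y* = (k*)^α = 6.0427^0.32 ≈ 1.7783
c* = (1 − s)·y* = (1 − 0.35) × 1.7783 ≈ 1.1559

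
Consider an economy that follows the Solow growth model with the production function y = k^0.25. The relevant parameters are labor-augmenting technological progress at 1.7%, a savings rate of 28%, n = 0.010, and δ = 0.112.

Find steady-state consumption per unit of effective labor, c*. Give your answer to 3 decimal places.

c* ≈ 0.909

In steady state, investment equals break-even investment: s·k^α = (n + g + δ)·k.
Dividing both sides by k: k^(1−α) = s / (n + g + δ).
k^0.75 = 0.28 / (0.010 + 0.017 + 0.112) = 0.28 / 0.139 = 2.0144
k* = 2.0144^(1/0.75) ≈ 2.5441
y* = (k*)^α = 2.5441^0.25 ≈ 1.2629
c* = (1 − s)·y* = (1 − 0.28) × 1.2629 ≈ 0.9093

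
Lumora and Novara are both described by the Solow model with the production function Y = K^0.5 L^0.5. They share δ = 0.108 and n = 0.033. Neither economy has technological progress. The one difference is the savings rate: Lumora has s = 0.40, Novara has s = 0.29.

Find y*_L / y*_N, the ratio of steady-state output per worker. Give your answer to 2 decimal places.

y*_L / y*_N ≈ 1.38

Steady-state y* = [s/(n + δ)]^(α/(1−α)), so the ratio is [ (s_L/(n + δ)_L) / (s_N/(n + δ)_N) ]^1.
s_L/(n + δ)_L = 0.40/0.141 = 2.8369; s_N/(n + δ)_N = 0.29/0.141 = 2.0567.
Ratio = (2.8369/2.0567)^1 = 1.3793^1 ≈ 1.3793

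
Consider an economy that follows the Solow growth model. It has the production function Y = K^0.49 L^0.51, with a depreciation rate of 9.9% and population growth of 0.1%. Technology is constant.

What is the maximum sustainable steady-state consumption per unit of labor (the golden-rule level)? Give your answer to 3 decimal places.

c_gold ≈ 2.348

At the golden rule, f'(k) = n + δ, so α·k^(α−1) = n + δ and k_gold = (α/(n + δ))^(1/(1−α)).
k_gold = (0.49/0.100)^(1/0.51) = 4.9000^1.9608 ≈ 22.5599
c_gold = f(k_gold) − (n + δ)·k_gold = 4.6040 − 0.100×22.5599 ≈ 2.3480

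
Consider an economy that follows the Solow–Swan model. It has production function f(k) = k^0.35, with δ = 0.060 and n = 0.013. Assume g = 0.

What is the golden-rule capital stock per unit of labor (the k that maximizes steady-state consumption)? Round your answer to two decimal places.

k_gold ≈ 11.15

The golden rule sets f'(k) = n + δ, i.e. α·k^(α−1) = n + δ.
So k^(1−α) = α / (n + δ) = 0.35 / 0.073 = 4.7945.
k_gold = 4.7945^(1/0.65) ≈ 11.1506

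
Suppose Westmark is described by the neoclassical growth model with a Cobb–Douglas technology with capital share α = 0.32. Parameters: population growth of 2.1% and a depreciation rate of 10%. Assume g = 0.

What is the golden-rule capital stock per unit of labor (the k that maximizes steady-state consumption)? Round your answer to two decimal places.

The golden rule sets f'(k) = n + δ, i.e. α·k^(α−1) = n + δ.
So k^(1−α) = α / (n + δ) = 0.32 / 0.121 = 2.6446.
k_gold = 2.6446^(1/0.68) ≈ 4.1794

k_gold ≈ 4.18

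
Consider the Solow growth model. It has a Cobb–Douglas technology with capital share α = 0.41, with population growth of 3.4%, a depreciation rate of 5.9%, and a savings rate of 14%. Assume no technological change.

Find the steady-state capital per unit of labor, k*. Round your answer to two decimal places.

Steady state requires s·f(k) = (n + δ)·k, i.e. s·k^α = (n + δ)·k.
Rearranging, k^(1−α) = s / (n + δ).
k^0.59 = 0.14 / (0.034 + 0.059) = 0.14 / 0.093 = 1.5054
k* = 1.5054^(1/0.59) ≈ 2.0003

k* = 2.00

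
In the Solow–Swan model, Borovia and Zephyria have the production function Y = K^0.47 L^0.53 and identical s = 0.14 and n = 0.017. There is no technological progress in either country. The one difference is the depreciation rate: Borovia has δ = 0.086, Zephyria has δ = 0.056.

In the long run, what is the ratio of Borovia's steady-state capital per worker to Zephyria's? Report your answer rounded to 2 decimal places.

Steady-state k* = [s/(n + δ)]^(1/(1−α)), so the ratio is [ (s_B/(n + δ)_B) / (s_Z/(n + δ)_Z) ]^1.8868.
s_B/(n + δ)_B = 0.14/0.103 = 1.3592; s_Z/(n + δ)_Z = 0.14/0.073 = 1.9178.
Ratio = (1.3592/1.9178)^1.8868 = 0.7087^1.8868 ≈ 0.5222

k*_B / k*_Z ≈ 0.52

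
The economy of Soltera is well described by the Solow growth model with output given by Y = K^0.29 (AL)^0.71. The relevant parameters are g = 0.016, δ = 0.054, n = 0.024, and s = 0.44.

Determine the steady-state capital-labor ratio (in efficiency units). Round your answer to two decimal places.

k* = 8.79

At the steady state, Δk = 0, so s·k^α = (n + g + δ)·k.
Rearranging, k^(1−α) = s / (n + g + δ).
k^0.71 = 0.44 / (0.024 + 0.016 + 0.054) = 0.44 / 0.094 = 4.6809
k* = 4.6809^(1/0.71) ≈ 8.7928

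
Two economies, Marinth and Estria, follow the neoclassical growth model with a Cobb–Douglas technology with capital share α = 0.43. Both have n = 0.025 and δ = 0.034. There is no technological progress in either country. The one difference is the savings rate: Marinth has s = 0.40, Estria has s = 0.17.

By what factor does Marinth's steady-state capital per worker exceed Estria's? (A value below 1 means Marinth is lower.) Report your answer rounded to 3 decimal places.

ratio ≈ 4.487

Steady-state k* = [s/(n + δ)]^(1/(1−α)), so the ratio is [ (s_M/(n + δ)_M) / (s_E/(n + δ)_E) ]^1.7544.
s_M/(n + δ)_M = 0.40/0.059 = 6.7797; s_E/(n + δ)_E = 0.17/0.059 = 2.8814.
Ratio = (6.7797/2.8814)^1.7544 = 2.3529^1.7544 ≈ 4.4868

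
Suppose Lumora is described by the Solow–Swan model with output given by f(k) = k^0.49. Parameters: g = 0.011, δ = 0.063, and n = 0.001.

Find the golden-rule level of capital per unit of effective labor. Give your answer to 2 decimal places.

The golden rule sets f'(k) = n + g + δ, i.e. α·k^(α−1) = n + g + δ.
So k^(1−α) = α / (n + g + δ) = 0.49 / 0.075 = 6.5333.
k_gold = 6.5333^(1/0.51) ≈ 39.6551

k_gold ≈ 39.66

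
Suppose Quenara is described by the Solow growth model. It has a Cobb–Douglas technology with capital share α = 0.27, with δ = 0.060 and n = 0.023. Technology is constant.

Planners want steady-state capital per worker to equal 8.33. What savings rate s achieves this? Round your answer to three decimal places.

s ≈ 0.390

Steady state requires s·f(k) = (n + δ)·k, i.e. s·k^α = (n + δ)·k.
So s / (n + δ) = (k*)^(1−α) = 8.33^0.73 = 4.6997.
Therefore s = 4.6997 × (n + δ) = 4.6997 × 0.083 = 0.3901.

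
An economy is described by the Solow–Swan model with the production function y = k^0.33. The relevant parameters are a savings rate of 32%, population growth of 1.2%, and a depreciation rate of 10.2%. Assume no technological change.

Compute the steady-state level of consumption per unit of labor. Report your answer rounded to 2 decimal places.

Steady state requires s·f(k) = (n + δ)·k, i.e. s·k^α = (n + δ)·k.
Dividing both sides by k: k^(1−α) = s / (n + δ).
k^0.67 = 0.32 / (0.012 + 0.102) = 0.32 / 0.114 = 2.8070
k* = 2.8070^(1/0.67) ≈ 4.6668
y* = (k*)^α = 4.6668^0.33 ≈ 1.6626
c* = (1 − s)·y* = (1 − 0.32) × 1.6626 ≈ 1.1306

c* = 1.13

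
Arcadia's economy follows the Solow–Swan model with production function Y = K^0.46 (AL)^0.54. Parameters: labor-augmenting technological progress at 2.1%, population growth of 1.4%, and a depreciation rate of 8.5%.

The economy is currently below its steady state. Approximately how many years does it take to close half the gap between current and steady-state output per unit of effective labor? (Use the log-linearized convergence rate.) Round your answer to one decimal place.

about 10.7 years

Near the steady state the convergence rate is λ = (1 − α)(n + g + δ).
λ = (1 − 0.46) × 0.120 = 0.54 × 0.120 = 0.0648
Half-life = ln 2 / λ = 0.6931 / 0.0648 ≈ 10.70 years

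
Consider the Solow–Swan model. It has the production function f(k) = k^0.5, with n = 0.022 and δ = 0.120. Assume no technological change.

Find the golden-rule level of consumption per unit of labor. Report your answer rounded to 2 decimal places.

At the golden rule, f'(k) = n + δ, so α·k^(α−1) = n + δ and k_gold = (α/(n + δ))^(1/(1−α)).
k_gold = (0.5/0.142)^(1/0.5) = 3.5211^2 ≈ 12.3981
c_gold = f(k_gold) − (n + δ)·k_gold = 3.5211 − 0.142×12.3981 ≈ 1.7606

c_gold ≈ 1.76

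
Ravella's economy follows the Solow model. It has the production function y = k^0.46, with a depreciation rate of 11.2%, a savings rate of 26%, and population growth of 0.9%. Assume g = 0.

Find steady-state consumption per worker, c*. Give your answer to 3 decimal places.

c* = 1.420

At the steady state, Δk = 0, so s·k^α = (n + δ)·k.
Rearranging, k^(1−α) = s / (n + δ).
k^0.54 = 0.26 / (0.009 + 0.112) = 0.26 / 0.121 = 2.1488
k* = 2.1488^(1/0.54) ≈ 4.1227
y* = (k*)^α = 4.1227^0.46 ≈ 1.9186
c* = (1 − s)·y* = (1 − 0.26) × 1.9186 ≈ 1.4198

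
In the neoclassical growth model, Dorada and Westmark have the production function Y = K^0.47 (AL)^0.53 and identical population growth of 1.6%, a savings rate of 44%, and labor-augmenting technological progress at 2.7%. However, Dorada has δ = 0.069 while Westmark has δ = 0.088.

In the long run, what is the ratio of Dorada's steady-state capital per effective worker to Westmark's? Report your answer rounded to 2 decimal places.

Steady-state k* = [s/(n + g + δ)]^(1/(1−α)), so the ratio is [ (s_D/(n + g + δ)_D) / (s_W/(n + g + δ)_W) ]^1.8868.
s_D/(n + g + δ)_D = 0.44/0.112 = 3.9286; s_W/(n + g + δ)_W = 0.44/0.131 = 3.3588.
Ratio = (3.9286/3.3588)^1.8868 = 1.1696^1.8868 ≈ 1.3439

k*_D / k*_W ≈ 1.34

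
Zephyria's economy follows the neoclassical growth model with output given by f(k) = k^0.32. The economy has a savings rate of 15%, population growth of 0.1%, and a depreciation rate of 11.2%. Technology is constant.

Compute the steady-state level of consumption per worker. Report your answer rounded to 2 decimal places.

Steady state requires s·f(k) = (n + δ)·k, i.e. s·k^α = (n + δ)·k.
Dividing both sides by k: k^(1−α) = s / (n + δ).
k^0.68 = 0.15 / (0.001 + 0.112) = 0.15 / 0.113 = 1.3274
k* = 1.3274^(1/0.68) ≈ 1.5166
y* = (k*)^α = 1.5166^0.32 ≈ 1.1426
c* = (1 − s)·y* = (1 − 0.15) × 1.1426 ≈ 0.9712

c* = 0.97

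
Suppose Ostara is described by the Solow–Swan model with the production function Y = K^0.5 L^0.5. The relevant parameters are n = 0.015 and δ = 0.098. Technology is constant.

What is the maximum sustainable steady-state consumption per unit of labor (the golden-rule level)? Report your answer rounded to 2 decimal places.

At the golden rule, f'(k) = n + δ, so α·k^(α−1) = n + δ and k_gold = (α/(n + δ))^(1/(1−α)).
k_gold = (0.5/0.113)^(1/0.5) = 4.4248^2 ≈ 19.5789
c_gold = f(k_gold) − (n + δ)·k_gold = 4.4248 − 0.113×19.5789 ≈ 2.2124

c_gold ≈ 2.21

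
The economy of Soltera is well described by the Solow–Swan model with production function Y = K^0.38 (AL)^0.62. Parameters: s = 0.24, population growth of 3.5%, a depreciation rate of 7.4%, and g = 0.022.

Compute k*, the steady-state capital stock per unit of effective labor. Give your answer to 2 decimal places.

At the steady state, Δk = 0, so s·k^α = (n + g + δ)·k.
Rearranging, k^(1−α) = s / (n + g + δ).
k^0.62 = 0.24 / (0.035 + 0.022 + 0.074) = 0.24 / 0.131 = 1.8321
k* = 1.8321^(1/0.62) ≈ 2.6553

k* ≈ 2.66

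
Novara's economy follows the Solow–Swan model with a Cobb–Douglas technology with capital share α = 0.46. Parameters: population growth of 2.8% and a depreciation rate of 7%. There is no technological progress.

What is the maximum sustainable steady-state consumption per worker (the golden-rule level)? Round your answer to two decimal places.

At the golden rule, f'(k) = n + δ, so α·k^(α−1) = n + δ and k_gold = (α/(n + δ))^(1/(1−α)).
k_gold = (0.46/0.098)^(1/0.54) = 4.6939^1.8519 ≈ 17.5232
c_gold = f(k_gold) − (n + δ)·k_gold = 3.7330 − 0.098×17.5232 ≈ 2.0157

c_gold ≈ 2.02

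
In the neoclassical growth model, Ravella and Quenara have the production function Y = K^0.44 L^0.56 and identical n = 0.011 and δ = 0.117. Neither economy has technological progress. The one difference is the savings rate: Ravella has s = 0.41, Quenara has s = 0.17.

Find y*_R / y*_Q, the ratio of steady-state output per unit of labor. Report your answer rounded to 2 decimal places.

ratio ≈ 2.00

Steady-state y* = [s/(n + δ)]^(α/(1−α)), so the ratio is [ (s_R/(n + δ)_R) / (s_Q/(n + δ)_Q) ]^0.7857.
s_R/(n + δ)_R = 0.41/0.128 = 3.2031; s_Q/(n + δ)_Q = 0.17/0.128 = 1.3281.
Ratio = (3.2031/1.3281)^0.7857 = 2.4118^0.7857 ≈ 1.9971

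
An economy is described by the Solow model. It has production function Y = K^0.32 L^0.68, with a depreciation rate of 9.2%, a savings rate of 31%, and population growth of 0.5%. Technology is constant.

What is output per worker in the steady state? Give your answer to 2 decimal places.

y* ≈ 1.73

Steady state requires s·f(k) = (n + δ)·k, i.e. s·k^α = (n + δ)·k.
Dividing both sides by k: k^(1−α) = s / (n + δ).
k^0.68 = 0.31 / (0.005 + 0.092) = 0.31 / 0.097 = 3.1959
k* = 3.1959^(1/0.68) ≈ 5.5214
y* = (k*)^α = 5.5214^0.32 ≈ 1.7276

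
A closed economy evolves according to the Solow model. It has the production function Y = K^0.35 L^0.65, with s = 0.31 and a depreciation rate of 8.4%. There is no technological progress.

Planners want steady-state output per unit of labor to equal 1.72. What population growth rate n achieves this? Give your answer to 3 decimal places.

n ≈ 0.029

At the steady state, Δk = 0, so s·k^α = (n + δ)·k.
Since y* = [s/(n + δ)]^(α/(1−α)), we have s/(n + δ) = (y*)^((1−α)/α) = 1.72^1.8571 = 2.7378.
Therefore n + δ = s / 2.7378 = 0.31 / 2.7378 = 0.1132, so n = 0.1132 − 0.084 = 0.0292.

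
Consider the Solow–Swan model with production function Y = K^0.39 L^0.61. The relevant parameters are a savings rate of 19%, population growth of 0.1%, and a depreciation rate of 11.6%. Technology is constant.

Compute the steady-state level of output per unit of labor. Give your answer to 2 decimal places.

y* = 1.36

At the steady state, Δk = 0, so s·k^α = (n + δ)·k.
Dividing both sides by k: k^(1−α) = s / (n + δ).
k^0.61 = 0.19 / (0.001 + 0.116) = 0.19 / 0.117 = 1.6239
k* = 1.6239^(1/0.61) ≈ 2.2140
y* = (k*)^α = 2.2140^0.39 ≈ 1.3634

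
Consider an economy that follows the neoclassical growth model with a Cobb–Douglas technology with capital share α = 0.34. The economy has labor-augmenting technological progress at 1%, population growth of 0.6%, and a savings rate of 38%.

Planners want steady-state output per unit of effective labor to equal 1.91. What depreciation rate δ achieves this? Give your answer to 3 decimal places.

δ ≈ 0.092

At the steady state, Δk = 0, so s·k^α = (n + g + δ)·k.
Since y* = [s/(n + g + δ)]^(α/(1−α)), we have s/(n + g + δ) = (y*)^((1−α)/α) = 1.91^1.9412 = 3.5119.
Therefore n + g + δ = s / 3.5119 = 0.38 / 3.5119 = 0.1082, so δ = 0.1082 − 0.016 = 0.0922.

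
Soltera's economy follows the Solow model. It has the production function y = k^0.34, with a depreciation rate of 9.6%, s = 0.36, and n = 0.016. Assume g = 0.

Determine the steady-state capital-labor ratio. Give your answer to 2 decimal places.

Steady state requires s·f(k) = (n + δ)·k, i.e. s·k^α = (n + δ)·k.
Dividing both sides by k: k^(1−α) = s / (n + δ).
k^0.66 = 0.36 / (0.016 + 0.096) = 0.36 / 0.112 = 3.2143
k* = 3.2143^(1/0.66) ≈ 5.8656

k* ≈ 5.87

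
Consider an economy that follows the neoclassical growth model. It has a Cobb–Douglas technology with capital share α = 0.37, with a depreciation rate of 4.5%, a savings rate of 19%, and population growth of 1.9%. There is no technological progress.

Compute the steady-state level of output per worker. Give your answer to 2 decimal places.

y* ≈ 1.89

In steady state, investment equals break-even investment: s·k^α = (n + δ)·k.
Rearranging, k^(1−α) = s / (n + δ).
k^0.63 = 0.19 / (0.019 + 0.045) = 0.19 / 0.064 = 2.9688
k* = 2.9688^(1/0.63) ≈ 5.6251
y* = (k*)^α = 5.6251^0.37 ≈ 1.8947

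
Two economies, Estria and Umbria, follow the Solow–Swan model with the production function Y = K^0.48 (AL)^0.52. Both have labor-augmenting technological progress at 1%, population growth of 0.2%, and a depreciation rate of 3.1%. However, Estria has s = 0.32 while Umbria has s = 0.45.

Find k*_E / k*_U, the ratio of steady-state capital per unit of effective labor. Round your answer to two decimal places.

Steady-state k* = [s/(n + g + δ)]^(1/(1−α)), so the ratio is [ (s_E/(n + g + δ)_E) / (s_U/(n + g + δ)_U) ]^1.9231.
s_E/(n + g + δ)_E = 0.32/0.043 = 7.4419; s_U/(n + g + δ)_U = 0.45/0.043 = 10.4651.
Ratio = (7.4419/10.4651)^1.9231 = 0.7111^1.9231 ≈ 0.5191

k*_E / k*_U ≈ 0.52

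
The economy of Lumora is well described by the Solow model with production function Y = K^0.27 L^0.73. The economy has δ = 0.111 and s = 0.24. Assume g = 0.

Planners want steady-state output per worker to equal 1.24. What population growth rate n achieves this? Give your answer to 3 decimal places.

At the steady state, Δk = 0, so s·k^α = (n + δ)·k.
Since y* = [s/(n + δ)]^(α/(1−α)), we have s/(n + δ) = (y*)^((1−α)/α) = 1.24^2.7037 = 1.7889.
Therefore n + δ = s / 1.7889 = 0.24 / 1.7889 = 0.1342, so n = 0.1342 − 0.111 = 0.0232.

n ≈ 0.023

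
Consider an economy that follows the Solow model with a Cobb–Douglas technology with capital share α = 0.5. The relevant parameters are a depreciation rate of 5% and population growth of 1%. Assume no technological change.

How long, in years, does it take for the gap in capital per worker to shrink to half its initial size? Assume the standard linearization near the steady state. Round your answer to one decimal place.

Near the steady state the convergence rate is λ = (1 − α)(n + δ).
λ = (1 − 0.5) × 0.060 = 0.5 × 0.060 = 0.0300
Half-life = ln 2 / λ = 0.6931 / 0.0300 ≈ 23.10 years

about 23.1 years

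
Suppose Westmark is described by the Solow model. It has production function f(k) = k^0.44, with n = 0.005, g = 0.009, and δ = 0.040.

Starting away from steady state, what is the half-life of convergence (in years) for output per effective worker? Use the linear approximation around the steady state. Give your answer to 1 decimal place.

Near the steady state the convergence rate is λ = (1 − α)(n + g + δ).
λ = (1 − 0.44) × 0.054 = 0.56 × 0.054 = 0.03024
Half-life = ln 2 / λ = 0.6931 / 0.03024 ≈ 22.92 years

half-life ≈ 22.9 years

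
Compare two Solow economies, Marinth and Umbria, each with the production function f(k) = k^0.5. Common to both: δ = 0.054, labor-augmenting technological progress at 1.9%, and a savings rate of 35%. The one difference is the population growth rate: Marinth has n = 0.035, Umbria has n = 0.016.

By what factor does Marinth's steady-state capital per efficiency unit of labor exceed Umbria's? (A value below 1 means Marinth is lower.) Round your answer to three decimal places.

k*_M / k*_U ≈ 0.679

Steady-state k* = [s/(n + g + δ)]^(1/(1−α)), so the ratio is [ (s_M/(n + g + δ)_M) / (s_U/(n + g + δ)_U) ]^2.
s_M/(n + g + δ)_M = 0.35/0.108 = 3.2407; s_U/(n + g + δ)_U = 0.35/0.089 = 3.9326.
Ratio = (3.2407/3.9326)^2 = 0.8241^2 ≈ 0.6791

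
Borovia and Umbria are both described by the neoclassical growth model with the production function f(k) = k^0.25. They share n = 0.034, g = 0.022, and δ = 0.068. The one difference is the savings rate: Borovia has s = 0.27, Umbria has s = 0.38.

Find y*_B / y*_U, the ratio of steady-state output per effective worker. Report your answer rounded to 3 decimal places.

Steady-state y* = [s/(n + g + δ)]^(α/(1−α)), so the ratio is [ (s_B/(n + g + δ)_B) / (s_U/(n + g + δ)_U) ]^0.3333.
s_B/(n + g + δ)_B = 0.27/0.124 = 2.1774; s_U/(n + g + δ)_U = 0.38/0.124 = 3.0645.
Ratio = (2.1774/3.0645)^0.3333 = 0.7105^0.3333 ≈ 0.8923

y*_B / y*_U ≈ 0.892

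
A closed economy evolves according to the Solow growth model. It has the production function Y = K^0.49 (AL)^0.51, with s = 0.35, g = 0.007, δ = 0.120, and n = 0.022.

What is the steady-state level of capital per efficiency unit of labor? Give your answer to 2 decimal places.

k* ≈ 5.34

In steady state, investment equals break-even investment: s·k^α = (n + g + δ)·k.
Dividing both sides by k: k^(1−α) = s / (n + g + δ).
k^0.51 = 0.35 / (0.022 + 0.007 + 0.120) = 0.35 / 0.149 = 2.3490
k* = 2.3490^(1/0.51) ≈ 5.3361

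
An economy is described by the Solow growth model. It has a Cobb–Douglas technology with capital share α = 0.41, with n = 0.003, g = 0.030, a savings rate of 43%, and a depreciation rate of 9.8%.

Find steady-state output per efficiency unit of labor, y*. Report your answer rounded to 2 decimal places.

y* ≈ 2.28

In steady state, investment equals break-even investment: s·k^α = (n + g + δ)·k.
Rearranging, k^(1−α) = s / (n + g + δ).
k^0.59 = 0.43 / (0.003 + 0.030 + 0.098) = 0.43 / 0.131 = 3.2824
k* = 3.2824^(1/0.59) ≈ 7.4972
y* = (k*)^α = 7.4972^0.41 ≈ 2.2841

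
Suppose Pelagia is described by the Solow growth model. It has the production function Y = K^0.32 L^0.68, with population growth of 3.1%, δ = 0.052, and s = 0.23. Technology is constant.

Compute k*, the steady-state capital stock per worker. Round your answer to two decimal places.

k* = 4.48

At the steady state, Δk = 0, so s·k^α = (n + δ)·k.
Rearranging, k^(1−α) = s / (n + δ).
k^0.68 = 0.23 / (0.031 + 0.052) = 0.23 / 0.083 = 2.7711
k* = 2.7711^(1/0.68) ≈ 4.4767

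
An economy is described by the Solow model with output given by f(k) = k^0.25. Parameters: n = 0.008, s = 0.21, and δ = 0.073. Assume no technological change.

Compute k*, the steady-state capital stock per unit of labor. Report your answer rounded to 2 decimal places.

k* = 3.56

Steady state requires s·f(k) = (n + δ)·k, i.e. s·k^α = (n + δ)·k.
Dividing both sides by k: k^(1−α) = s / (n + δ).
k^0.75 = 0.21 / (0.008 + 0.073) = 0.21 / 0.081 = 2.5926
k* = 2.5926^(1/0.75) ≈ 3.5616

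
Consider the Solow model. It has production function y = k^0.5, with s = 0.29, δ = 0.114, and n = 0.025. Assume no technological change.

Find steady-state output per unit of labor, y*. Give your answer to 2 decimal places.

In steady state, investment equals break-even investment: s·k^α = (n + δ)·k.
Dividing both sides by k: k^(1−α) = s / (n + δ).
k^0.5 = 0.29 / (0.025 + 0.114) = 0.29 / 0.139 = 2.0863
k* = 2.0863^(1/0.5) ≈ 4.3526
y* = (k*)^α = 4.3526^0.5 ≈ 2.0863

y* = 2.09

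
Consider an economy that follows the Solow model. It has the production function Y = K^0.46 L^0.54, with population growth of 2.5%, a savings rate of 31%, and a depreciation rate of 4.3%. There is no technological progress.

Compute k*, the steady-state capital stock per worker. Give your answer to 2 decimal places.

In steady state, investment equals break-even investment: s·k^α = (n + δ)·k.
Dividing both sides by k: k^(1−α) = s / (n + δ).
k^0.54 = 0.31 / (0.025 + 0.043) = 0.31 / 0.068 = 4.5588
k* = 4.5588^(1/0.54) ≈ 16.5994

k* = 16.60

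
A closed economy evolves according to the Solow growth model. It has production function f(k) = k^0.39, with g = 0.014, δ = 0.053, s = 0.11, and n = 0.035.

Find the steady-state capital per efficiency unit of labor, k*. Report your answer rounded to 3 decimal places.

In steady state, investment equals break-even investment: s·k^α = (n + g + δ)·k.
Dividing both sides by k: k^(1−α) = s / (n + g + δ).
k^0.61 = 0.11 / (0.035 + 0.014 + 0.053) = 0.11 / 0.102 = 1.0784
k* = 1.0784^(1/0.61) ≈ 1.1317

k* ≈ 1.132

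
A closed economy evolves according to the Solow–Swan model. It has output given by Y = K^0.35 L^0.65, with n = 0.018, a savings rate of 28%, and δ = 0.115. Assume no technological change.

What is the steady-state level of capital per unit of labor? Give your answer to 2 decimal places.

Steady state requires s·f(k) = (n + δ)·k, i.e. s·k^α = (n + δ)·k.
Rearranging, k^(1−α) = s / (n + δ).
k^0.65 = 0.28 / (0.018 + 0.115) = 0.28 / 0.133 = 2.1053
k* = 2.1053^(1/0.65) ≈ 3.1434

k* ≈ 3.14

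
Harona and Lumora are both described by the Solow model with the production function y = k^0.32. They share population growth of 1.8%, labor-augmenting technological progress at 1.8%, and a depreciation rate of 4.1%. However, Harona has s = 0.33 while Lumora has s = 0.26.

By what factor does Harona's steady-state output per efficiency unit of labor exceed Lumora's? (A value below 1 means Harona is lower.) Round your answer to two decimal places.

y*_H / y*_L ≈ 1.12

Steady-state y* = [s/(n + g + δ)]^(α/(1−α)), so the ratio is [ (s_H/(n + g + δ)_H) / (s_L/(n + g + δ)_L) ]^0.4706.
s_H/(n + g + δ)_H = 0.33/0.077 = 4.2857; s_L/(n + g + δ)_L = 0.26/0.077 = 3.3766.
Ratio = (4.2857/3.3766)^0.4706 = 1.2692^0.4706 ≈ 1.1187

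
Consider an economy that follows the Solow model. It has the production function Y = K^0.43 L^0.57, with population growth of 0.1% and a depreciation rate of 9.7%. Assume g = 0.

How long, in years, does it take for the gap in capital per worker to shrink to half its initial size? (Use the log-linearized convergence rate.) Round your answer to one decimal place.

Near the steady state the convergence rate is λ = (1 − α)(n + δ).
λ = (1 − 0.43) × 0.098 = 0.57 × 0.098 = 0.05586
Half-life = ln 2 / λ = 0.6931 / 0.05586 ≈ 12.41 years

half-life ≈ 12.4 years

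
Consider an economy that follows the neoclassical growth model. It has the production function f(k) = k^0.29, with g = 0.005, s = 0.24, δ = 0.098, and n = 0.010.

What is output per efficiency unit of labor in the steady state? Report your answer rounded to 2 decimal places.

y* ≈ 1.36

Steady state requires s·f(k) = (n + g + δ)·k, i.e. s·k^α = (n + g + δ)·k.
Rearranging, k^(1−α) = s / (n + g + δ).
k^0.71 = 0.24 / (0.010 + 0.005 + 0.098) = 0.24 / 0.113 = 2.1239
k* = 2.1239^(1/0.71) ≈ 2.8890
y* = (k*)^α = 2.8890^0.29 ≈ 1.3602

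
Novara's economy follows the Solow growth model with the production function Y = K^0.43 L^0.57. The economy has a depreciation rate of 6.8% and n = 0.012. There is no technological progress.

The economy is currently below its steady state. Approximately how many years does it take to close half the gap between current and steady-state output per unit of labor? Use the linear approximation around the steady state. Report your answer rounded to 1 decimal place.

about 15.2 years

Near the steady state the convergence rate is λ = (1 − α)(n + δ).
λ = (1 − 0.43) × 0.080 = 0.57 × 0.080 = 0.0456
Half-life = ln 2 / λ = 0.6931 / 0.0456 ≈ 15.20 years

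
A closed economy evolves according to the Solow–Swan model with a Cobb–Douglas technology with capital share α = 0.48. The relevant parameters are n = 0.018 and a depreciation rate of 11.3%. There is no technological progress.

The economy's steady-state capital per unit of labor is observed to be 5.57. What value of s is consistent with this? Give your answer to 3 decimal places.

Steady state requires s·f(k) = (n + δ)·k, i.e. s·k^α = (n + δ)·k.
So s / (n + δ) = (k*)^(1−α) = 5.57^0.52 = 2.4426.
Therefore s = 2.4426 × (n + δ) = 2.4426 × 0.131 = 0.3200.

s ≈ 0.320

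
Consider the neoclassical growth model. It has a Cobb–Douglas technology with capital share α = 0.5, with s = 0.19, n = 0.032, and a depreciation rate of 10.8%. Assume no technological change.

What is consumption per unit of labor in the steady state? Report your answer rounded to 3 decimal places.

At the steady state, Δk = 0, so s·k^α = (n + δ)·k.
Rearranging, k^(1−α) = s / (n + δ).
k^0.5 = 0.19 / (0.032 + 0.108) = 0.19 / 0.140 = 1.3571
k* = 1.3571^(1/0.5) ≈ 1.8417
y* = (k*)^α = 1.8417^0.5 ≈ 1.3571
c* = (1 − s)·y* = (1 − 0.19) × 1.3571 ≈ 1.0993

c* ≈ 1.099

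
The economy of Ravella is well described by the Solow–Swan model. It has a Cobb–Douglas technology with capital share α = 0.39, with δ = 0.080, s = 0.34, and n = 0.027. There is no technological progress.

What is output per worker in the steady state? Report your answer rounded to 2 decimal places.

Steady state requires s·f(k) = (n + δ)·k, i.e. s·k^α = (n + δ)·k.
Dividing both sides by k: k^(1−α) = s / (n + δ).
k^0.61 = 0.34 / (0.027 + 0.080) = 0.34 / 0.107 = 3.1776
k* = 3.1776^(1/0.61) ≈ 6.6545
y* = (k*)^α = 6.6545^0.39 ≈ 2.0942

y* = 2.09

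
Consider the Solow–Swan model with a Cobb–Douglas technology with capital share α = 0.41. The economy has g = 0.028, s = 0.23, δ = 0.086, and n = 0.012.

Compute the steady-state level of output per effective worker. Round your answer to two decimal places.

y* ≈ 1.52

Steady state requires s·f(k) = (n + g + δ)·k, i.e. s·k^α = (n + g + δ)·k.
Rearranging, k^(1−α) = s / (n + g + δ).
k^0.59 = 0.23 / (0.012 + 0.028 + 0.086) = 0.23 / 0.126 = 1.8254
k* = 1.8254^(1/0.59) ≈ 2.7732
y* = (k*)^α = 2.7732^0.41 ≈ 1.5192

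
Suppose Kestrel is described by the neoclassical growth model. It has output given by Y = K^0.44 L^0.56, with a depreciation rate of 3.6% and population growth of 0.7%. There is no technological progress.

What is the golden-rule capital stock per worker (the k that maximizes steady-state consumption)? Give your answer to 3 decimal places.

The golden rule sets f'(k) = n + δ, i.e. α·k^(α−1) = n + δ.
So k^(1−α) = α / (n + δ) = 0.44 / 0.043 = 10.2326.
k_gold = 10.2326^(1/0.56) ≈ 63.6131

k_gold ≈ 63.613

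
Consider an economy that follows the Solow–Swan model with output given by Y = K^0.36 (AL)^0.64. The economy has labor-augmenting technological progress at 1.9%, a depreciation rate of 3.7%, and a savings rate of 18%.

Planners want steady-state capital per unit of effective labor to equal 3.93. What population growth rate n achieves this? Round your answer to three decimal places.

At the steady state, Δk = 0, so s·k^α = (n + g + δ)·k.
So s / (n + g + δ) = (k*)^(1−α) = 3.93^0.64 = 2.4011.
Therefore n + g + δ = s / 2.4011 = 0.18 / 2.4011 = 0.0750, so n = 0.0750 − 0.056 = 0.0190.

n ≈ 0.019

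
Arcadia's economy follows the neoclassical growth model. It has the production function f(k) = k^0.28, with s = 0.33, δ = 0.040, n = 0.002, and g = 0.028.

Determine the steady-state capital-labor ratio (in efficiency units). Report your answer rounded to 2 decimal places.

At the steady state, Δk = 0, so s·k^α = (n + g + δ)·k.
Dividing both sides by k: k^(1−α) = s / (n + g + δ).
k^0.72 = 0.33 / (0.002 + 0.028 + 0.040) = 0.33 / 0.070 = 4.7143
k* = 4.7143^(1/0.72) ≈ 8.6159

k* = 8.62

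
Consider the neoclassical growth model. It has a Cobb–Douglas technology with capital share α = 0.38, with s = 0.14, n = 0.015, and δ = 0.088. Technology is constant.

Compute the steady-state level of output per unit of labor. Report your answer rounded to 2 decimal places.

In steady state, investment equals break-even investment: s·k^α = (n + δ)·k.
Rearranging, k^(1−α) = s / (n + δ).
k^0.62 = 0.14 / (0.015 + 0.088) = 0.14 / 0.103 = 1.3592
k* = 1.3592^(1/0.62) ≈ 1.6405
y* = (k*)^α = 1.6405^0.38 ≈ 1.2070

y* ≈ 1.21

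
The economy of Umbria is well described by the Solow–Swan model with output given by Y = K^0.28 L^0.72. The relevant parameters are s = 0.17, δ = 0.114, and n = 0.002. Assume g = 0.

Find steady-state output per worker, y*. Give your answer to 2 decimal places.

y* ≈ 1.16

At the steady state, Δk = 0, so s·k^α = (n + δ)·k.
Rearranging, k^(1−α) = s / (n + δ).
k^0.72 = 0.17 / (0.002 + 0.114) = 0.17 / 0.116 = 1.4655
k* = 1.4655^(1/0.72) ≈ 1.7003
y* = (k*)^α = 1.7003^0.28 ≈ 1.1602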